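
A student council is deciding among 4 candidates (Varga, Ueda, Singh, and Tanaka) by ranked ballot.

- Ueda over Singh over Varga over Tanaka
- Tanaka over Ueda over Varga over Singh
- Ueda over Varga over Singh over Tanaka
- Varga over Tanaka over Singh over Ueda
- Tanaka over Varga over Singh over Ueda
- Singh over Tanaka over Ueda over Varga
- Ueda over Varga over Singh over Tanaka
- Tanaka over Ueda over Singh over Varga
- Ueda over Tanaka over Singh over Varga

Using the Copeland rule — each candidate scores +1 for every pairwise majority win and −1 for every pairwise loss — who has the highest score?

Tanaka

Pairwise results:
  Varga vs Ueda: Ueda wins 7–2.
  Varga vs Singh: Varga wins 5–4.
  Varga vs Tanaka: Tanaka wins 5–4.
  Ueda vs Singh: Ueda wins 6–3.
  Ueda vs Tanaka: Tanaka wins 5–4.
  Singh vs Tanaka: Tanaka wins 5–4.
Copeland scores (wins − losses):
  Varga: 1 − 2 = -1
  Ueda: 2 − 1 = 1
  Singh: 0 − 3 = -3
  Tanaka: 3 − 0 = 3
Tanaka has the best Copeland score.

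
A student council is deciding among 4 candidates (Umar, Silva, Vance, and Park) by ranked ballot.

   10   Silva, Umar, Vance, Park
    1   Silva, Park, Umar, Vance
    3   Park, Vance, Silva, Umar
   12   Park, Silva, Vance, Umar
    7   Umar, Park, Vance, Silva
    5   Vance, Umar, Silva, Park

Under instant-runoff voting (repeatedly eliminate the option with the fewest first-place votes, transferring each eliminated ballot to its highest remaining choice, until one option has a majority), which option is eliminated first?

Vance

Round 1: Park 15, Silva 11, Umar 7, Vance 5. Vance has the fewest and is eliminated.
Round 2: Park 15, Umar 12, Silva 11. Silva has the fewest and is eliminated.
Round 3: Umar 22, Park 16. Umar has a majority.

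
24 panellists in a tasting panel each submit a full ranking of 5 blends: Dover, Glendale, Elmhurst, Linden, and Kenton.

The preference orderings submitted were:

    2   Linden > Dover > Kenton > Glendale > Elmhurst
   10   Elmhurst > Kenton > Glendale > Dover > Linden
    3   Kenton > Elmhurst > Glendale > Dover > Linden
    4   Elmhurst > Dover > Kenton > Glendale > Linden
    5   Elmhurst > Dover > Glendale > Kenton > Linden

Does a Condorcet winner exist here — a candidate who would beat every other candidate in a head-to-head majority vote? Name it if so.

Elmhurst

Head-to-head results (24 voters total):
Dover vs Glendale: Glendale wins 13–11.
Dover vs Elmhurst: Elmhurst wins 22–2.
Dover vs Linden: Dover wins 22–2.
Dover vs Kenton: Kenton wins 13–11.
Glendale vs Elmhurst: Elmhurst wins 22–2.
Glendale vs Linden: Glendale wins 22–2.
Glendale vs Kenton: Kenton wins 19–5.
Elmhurst vs Linden: Elmhurst wins 22–2.
Elmhurst vs Kenton: Elmhurst wins 19–5.
Linden vs Kenton: Kenton wins 22–2.
Elmhurst beats each rival — Dover (22–2), Glendale (22–2), Linden (22–2), Kenton (19–5) — so Elmhurst is the Condorcet winner.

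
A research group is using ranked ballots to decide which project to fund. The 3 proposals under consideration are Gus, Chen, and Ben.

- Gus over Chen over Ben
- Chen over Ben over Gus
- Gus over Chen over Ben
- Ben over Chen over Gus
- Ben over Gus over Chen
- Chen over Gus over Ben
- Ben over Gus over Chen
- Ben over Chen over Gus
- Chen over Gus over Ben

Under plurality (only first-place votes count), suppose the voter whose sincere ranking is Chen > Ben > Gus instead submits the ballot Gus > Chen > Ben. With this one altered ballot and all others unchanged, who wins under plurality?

First-place totals with the altered ballot: Gus 3, Chen 2, Ben 4.
The winner is unchanged: still Ben.

Ben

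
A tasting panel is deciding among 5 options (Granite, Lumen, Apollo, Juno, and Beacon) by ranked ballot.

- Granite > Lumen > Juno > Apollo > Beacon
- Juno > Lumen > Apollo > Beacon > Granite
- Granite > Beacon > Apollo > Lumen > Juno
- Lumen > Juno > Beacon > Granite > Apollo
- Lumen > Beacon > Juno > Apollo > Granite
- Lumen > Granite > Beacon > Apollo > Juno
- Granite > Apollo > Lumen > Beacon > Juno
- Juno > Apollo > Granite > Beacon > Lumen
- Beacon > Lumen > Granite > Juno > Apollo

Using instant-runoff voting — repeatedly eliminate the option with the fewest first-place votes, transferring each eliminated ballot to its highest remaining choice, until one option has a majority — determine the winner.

Lumen

Round 1: Granite 3, Lumen 3, Juno 2, Beacon 1, Apollo 0. Apollo has the fewest and is eliminated.
Round 2: Granite 3, Lumen 3, Juno 2, Beacon 1. Beacon has the fewest and is eliminated.
Round 3: Lumen 4, Granite 3, Juno 2. Juno has the fewest and is eliminated.
Round 4: Lumen 5, Granite 4. Lumen has a majority.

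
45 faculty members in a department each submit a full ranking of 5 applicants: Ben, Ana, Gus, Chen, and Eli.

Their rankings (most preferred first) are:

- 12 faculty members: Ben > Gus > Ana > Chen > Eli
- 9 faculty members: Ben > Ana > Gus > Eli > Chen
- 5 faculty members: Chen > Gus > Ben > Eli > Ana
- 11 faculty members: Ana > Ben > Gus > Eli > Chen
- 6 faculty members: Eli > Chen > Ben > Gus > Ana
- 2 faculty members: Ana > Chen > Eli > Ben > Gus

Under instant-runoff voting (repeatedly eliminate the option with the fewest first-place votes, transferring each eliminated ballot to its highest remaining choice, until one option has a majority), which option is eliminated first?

Round 1: Ben 21, Ana 13, Eli 6, Chen 5, Gus 0. Gus has the fewest and is eliminated.
Round 2: Ben 21, Ana 13, Eli 6, Chen 5. Chen has the fewest and is eliminated.
Round 3: Ben 26, Ana 13, Eli 6. Ben has a majority.

Gus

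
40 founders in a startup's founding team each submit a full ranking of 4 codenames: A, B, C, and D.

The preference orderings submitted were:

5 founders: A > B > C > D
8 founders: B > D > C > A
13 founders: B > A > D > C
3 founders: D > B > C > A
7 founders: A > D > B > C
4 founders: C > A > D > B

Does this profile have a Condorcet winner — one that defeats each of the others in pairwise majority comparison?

Head-to-head results (40 voters total):
A vs B: B wins 24–16.
A vs C: A wins 25–15.
A vs D: A wins 29–11.
B vs C: B wins 36–4.
B vs D: B wins 26–14.
C vs D: D wins 31–9.
B beats each rival — A (24–16), C (36–4), D (26–14) — so B is the Condorcet winner.

Yes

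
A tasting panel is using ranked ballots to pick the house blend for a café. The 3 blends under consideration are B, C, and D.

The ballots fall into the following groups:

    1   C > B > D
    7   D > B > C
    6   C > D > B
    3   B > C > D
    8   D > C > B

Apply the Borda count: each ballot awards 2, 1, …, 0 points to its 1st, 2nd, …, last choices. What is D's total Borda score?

Borda scores:
  B: 1 + 7·1 + 6·0 + 3·2 + 8·0 = 14
  C: 2 + 7·0 + 6·2 + 3·1 + 8·1 = 25
  D: 0 + 7·2 + 6·1 + 3·0 + 8·2 = 36

36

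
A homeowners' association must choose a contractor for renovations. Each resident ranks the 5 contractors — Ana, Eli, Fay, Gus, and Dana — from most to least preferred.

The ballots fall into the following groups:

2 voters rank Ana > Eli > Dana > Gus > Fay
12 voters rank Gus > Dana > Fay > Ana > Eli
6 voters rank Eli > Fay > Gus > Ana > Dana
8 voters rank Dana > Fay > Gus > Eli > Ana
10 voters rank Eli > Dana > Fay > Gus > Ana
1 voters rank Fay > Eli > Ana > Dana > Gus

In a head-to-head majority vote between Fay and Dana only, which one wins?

Ballots ranking Fay above Dana: 6+1 = 7.
Ballots ranking Dana above Fay: 2+12+8+10 = 32.
Dana wins the head-to-head, 32–7.

Dana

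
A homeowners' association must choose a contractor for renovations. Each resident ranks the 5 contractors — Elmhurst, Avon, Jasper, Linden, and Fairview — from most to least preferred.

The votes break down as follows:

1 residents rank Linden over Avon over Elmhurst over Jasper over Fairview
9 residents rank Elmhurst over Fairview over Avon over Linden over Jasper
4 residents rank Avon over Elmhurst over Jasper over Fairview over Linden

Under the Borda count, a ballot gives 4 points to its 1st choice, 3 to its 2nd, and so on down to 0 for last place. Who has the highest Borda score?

Borda scores:
  Elmhurst: 2 + 9·4 + 4·3 = 50
  Avon: 3 + 9·2 + 4·4 = 37
  Jasper: 1 + 9·0 + 4·2 = 9
  Linden: 4 + 9·1 + 4·0 = 13
  Fairview: 0 + 9·3 + 4·1 = 31
Elmhurst has the highest total.

Elmhurst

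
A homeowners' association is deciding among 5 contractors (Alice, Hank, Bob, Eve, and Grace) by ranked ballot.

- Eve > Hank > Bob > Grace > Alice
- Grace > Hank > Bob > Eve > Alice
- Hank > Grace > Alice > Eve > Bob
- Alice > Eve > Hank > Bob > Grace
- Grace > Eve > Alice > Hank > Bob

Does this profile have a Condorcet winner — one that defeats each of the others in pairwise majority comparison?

No

Head-to-head results (5 voters total):
Alice vs Hank: Hank wins 3–2.
Alice vs Bob: Alice wins 3–2.
Alice vs Eve: Eve wins 3–2.
Alice vs Grace: Grace wins 4–1.
Hank vs Bob: Hank wins 5–0.
Hank vs Eve: Eve wins 3–2.
Hank vs Grace: Hank wins 3–2.
Bob vs Eve: Eve wins 4–1.
Bob vs Grace: Grace wins 3–2.
Eve vs Grace: Grace wins 3–2.
No candidate beats all others: Hank beats Grace beats Eve beats Hank, a majority cycle.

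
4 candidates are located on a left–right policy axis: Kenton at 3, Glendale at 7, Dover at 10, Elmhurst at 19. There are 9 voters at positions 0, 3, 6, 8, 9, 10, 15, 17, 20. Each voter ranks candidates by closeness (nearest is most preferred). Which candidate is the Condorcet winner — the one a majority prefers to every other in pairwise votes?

Dover

With single-peaked preferences on a line, the Condorcet winner is the candidate closest to the median voter.
The median voter (position 9) is closest to Dover at 10.
Check: Dover vs Elmhurst — voters closer to Dover: 6 of 9.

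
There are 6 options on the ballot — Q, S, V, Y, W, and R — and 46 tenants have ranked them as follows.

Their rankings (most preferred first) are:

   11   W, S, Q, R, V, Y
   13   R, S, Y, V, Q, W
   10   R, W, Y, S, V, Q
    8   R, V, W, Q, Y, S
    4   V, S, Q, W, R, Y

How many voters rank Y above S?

18

Ballots ranking Y above S: 10+8 = 18.
Ballots ranking S above Y: 11+13+4 = 28.
So 18 of 46 voters prefer Y to S.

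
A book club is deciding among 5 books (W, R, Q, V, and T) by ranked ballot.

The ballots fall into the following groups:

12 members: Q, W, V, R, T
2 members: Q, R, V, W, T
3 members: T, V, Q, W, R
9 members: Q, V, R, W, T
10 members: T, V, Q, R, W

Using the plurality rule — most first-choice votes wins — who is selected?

First-place vote totals:
  W: 0
  R: 0
  Q: 23
  V: 0
  T: 13
Q has the most first-place votes.

Q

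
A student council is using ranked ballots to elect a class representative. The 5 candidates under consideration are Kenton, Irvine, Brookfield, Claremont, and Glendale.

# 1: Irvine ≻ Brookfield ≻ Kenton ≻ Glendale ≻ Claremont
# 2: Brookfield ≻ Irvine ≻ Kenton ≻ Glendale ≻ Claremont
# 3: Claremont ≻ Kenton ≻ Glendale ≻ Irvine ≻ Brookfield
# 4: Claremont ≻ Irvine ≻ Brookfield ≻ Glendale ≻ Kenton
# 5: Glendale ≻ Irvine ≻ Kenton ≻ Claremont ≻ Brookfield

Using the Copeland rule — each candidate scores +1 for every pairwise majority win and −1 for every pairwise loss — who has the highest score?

Irvine

Pairwise results:
  Kenton vs Irvine: Irvine wins 4–1.
  Kenton vs Brookfield: Brookfield wins 3–2.
  Kenton vs Claremont: Kenton wins 3–2.
  Kenton vs Glendale: Kenton wins 3–2.
  Irvine vs Brookfield: Irvine wins 4–1.
  Irvine vs Claremont: Irvine wins 3–2.
  Irvine vs Glendale: Irvine wins 3–2.
  Brookfield vs Claremont: Claremont wins 3–2.
  Brookfield vs Glendale: Brookfield wins 3–2.
  Claremont vs Glendale: Glendale wins 3–2.
Copeland scores (wins − losses):
  Kenton: 2 − 2 = 0
  Irvine: 4 − 0 = 4
  Brookfield: 2 − 2 = 0
  Claremont: 1 − 3 = -2
  Glendale: 1 − 3 = -2
Irvine has the best Copeland score.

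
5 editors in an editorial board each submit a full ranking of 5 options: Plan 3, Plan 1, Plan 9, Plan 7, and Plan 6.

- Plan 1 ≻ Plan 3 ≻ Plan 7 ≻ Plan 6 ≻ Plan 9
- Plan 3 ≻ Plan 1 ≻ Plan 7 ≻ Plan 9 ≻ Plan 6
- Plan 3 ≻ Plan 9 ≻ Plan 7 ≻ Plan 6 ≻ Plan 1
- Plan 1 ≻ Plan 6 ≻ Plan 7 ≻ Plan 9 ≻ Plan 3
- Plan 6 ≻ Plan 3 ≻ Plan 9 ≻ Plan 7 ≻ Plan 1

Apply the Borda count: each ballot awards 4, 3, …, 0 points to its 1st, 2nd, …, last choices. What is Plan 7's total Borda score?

Borda scores:
  Plan 3: 3 + 4 + 4 + 0 + 3 = 14
  Plan 1: 4 + 3 + 0 + 4 + 0 = 11
  Plan 9: 0 + 1 + 3 + 1 + 2 = 7
  Plan 7: 2 + 2 + 2 + 2 + 1 = 9
  Plan 6: 1 + 0 + 1 + 3 + 4 = 9

9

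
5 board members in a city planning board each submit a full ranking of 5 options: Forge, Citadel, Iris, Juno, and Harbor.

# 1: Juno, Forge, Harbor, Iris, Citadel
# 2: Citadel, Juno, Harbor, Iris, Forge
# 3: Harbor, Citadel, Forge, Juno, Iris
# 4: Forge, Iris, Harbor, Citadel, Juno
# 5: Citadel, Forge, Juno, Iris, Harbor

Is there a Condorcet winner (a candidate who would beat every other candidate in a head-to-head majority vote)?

Head-to-head results (5 voters total):
Forge vs Citadel: Citadel wins 3–2.
Forge vs Iris: Forge wins 4–1.
Forge vs Juno: Forge wins 3–2.
Forge vs Harbor: Forge wins 3–2.
Citadel vs Iris: Citadel wins 3–2.
Citadel vs Juno: Citadel wins 4–1.
Citadel vs Harbor: Harbor wins 3–2.
Iris vs Juno: Juno wins 4–1.
Iris vs Harbor: Harbor wins 3–2.
Juno vs Harbor: Juno wins 3–2.
No candidate beats all others: Forge beats Harbor beats Citadel beats Forge, a majority cycle.

No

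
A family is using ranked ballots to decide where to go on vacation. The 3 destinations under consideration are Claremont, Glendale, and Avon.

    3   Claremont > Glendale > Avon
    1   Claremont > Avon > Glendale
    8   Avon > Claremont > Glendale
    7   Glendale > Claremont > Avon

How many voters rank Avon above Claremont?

Ballots ranking Avon above Claremont: 8.
Ballots ranking Claremont above Avon: 3+1+7 = 11.
So 8 of 19 voters prefer Avon to Claremont.

8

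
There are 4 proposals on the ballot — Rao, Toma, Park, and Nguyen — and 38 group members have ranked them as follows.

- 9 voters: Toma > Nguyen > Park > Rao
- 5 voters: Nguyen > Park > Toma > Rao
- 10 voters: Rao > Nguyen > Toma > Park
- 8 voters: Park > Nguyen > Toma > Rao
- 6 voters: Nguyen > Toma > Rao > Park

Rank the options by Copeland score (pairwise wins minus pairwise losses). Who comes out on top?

Nguyen

Pairwise results:
  Rao vs Toma: Toma wins 28–10.
  Rao vs Park: Park wins 22–16.
  Rao vs Nguyen: Nguyen wins 28–10.
  Toma vs Park: Toma wins 25–13.
  Toma vs Nguyen: Nguyen wins 29–9.
  Park vs Nguyen: Nguyen wins 30–8.
Copeland scores (wins − losses):
  Rao: 0 − 3 = -3
  Toma: 2 − 1 = 1
  Park: 1 − 2 = -1
  Nguyen: 3 − 0 = 3
Nguyen has the best Copeland score.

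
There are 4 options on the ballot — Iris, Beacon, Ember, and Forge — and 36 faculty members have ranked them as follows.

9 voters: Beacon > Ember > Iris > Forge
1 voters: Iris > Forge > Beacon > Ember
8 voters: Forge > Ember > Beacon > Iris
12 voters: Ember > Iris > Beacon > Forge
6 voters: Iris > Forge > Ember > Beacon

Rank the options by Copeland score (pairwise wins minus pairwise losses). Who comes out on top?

Pairwise results:
  Iris vs Beacon: Iris wins 19–17.
  Iris vs Ember: Ember wins 29–7.
  Iris vs Forge: Iris wins 28–8.
  Beacon vs Ember: Ember wins 26–10.
  Beacon vs Forge: Beacon wins 21–15.
  Ember vs Forge: Ember wins 21–15.
Copeland scores (wins − losses):
  Iris: 2 − 1 = 1
  Beacon: 1 − 2 = -1
  Ember: 3 − 0 = 3
  Forge: 0 − 3 = -3
Ember has the best Copeland score.

Ember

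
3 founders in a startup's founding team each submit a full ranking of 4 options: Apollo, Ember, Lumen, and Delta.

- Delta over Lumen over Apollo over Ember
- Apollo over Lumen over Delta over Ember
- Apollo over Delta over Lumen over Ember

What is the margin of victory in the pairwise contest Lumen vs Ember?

Ballots ranking Lumen above Ember: 3.
Ballots ranking Ember above Lumen: 0.
Lumen wins 3–0, a margin of 3.

3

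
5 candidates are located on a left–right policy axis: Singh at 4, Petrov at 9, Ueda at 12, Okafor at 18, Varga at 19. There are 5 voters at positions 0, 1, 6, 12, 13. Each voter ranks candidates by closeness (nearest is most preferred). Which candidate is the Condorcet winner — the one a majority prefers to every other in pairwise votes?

With single-peaked preferences on a line, the Condorcet winner is the candidate closest to the median voter.
The median voter (position 6) is closest to Singh at 4.
Check: Singh vs Petrov — voters closer to Singh: 3 of 5.

Singh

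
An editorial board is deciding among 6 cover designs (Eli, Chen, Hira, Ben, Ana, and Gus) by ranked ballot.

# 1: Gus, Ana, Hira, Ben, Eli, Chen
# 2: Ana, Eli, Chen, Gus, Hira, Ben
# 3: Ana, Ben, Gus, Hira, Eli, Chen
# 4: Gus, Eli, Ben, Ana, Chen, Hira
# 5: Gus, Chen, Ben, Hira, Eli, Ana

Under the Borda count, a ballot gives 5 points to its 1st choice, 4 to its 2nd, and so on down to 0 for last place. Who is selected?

Borda scores:
  Eli: 1 + 4 + 1 + 4 + 1 = 11
  Chen: 0 + 3 + 0 + 1 + 4 = 8
  Hira: 3 + 1 + 2 + 0 + 2 = 8
  Ben: 2 + 0 + 4 + 3 + 3 = 12
  Ana: 4 + 5 + 5 + 2 + 0 = 16
  Gus: 5 + 2 + 3 + 5 + 5 = 20
Gus has the highest total.

Gus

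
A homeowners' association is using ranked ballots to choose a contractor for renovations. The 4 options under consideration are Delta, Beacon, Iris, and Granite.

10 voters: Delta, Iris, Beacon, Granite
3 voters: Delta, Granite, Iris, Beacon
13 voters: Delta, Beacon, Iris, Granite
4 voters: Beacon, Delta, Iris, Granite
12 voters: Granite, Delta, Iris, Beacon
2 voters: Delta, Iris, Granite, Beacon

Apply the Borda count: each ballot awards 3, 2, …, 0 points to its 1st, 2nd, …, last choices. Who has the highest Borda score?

Borda scores:
  Delta: 10·3 + 3·3 + 13·3 + 4·2 + 12·2 + 2·3 = 116
  Beacon: 10·1 + 3·0 + 13·2 + 4·3 + 12·0 + 2·0 = 48
  Iris: 10·2 + 3·1 + 13·1 + 4·1 + 12·1 + 2·2 = 56
  Granite: 10·0 + 3·2 + 13·0 + 4·0 + 12·3 + 2·1 = 44
Delta has the highest total.

Delta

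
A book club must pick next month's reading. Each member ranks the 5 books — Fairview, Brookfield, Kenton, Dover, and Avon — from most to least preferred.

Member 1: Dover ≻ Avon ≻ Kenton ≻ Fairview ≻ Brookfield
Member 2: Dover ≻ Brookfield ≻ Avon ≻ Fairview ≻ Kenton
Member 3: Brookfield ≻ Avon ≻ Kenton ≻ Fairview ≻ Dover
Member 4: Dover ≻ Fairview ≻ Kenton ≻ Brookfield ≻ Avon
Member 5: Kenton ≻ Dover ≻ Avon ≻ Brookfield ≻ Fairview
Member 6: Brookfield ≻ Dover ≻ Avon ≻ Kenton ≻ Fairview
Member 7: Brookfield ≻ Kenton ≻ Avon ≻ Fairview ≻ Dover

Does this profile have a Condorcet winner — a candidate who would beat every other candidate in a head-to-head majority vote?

Yes

Head-to-head results (7 voters total):
Fairview vs Brookfield: Brookfield wins 5–2.
Fairview vs Kenton: Kenton wins 5–2.
Fairview vs Dover: Dover wins 5–2.
Fairview vs Avon: Avon wins 6–1.
Brookfield vs Kenton: Brookfield wins 4–3.
Brookfield vs Dover: Dover wins 4–3.
Brookfield vs Avon: Brookfield wins 5–2.
Kenton vs Dover: Dover wins 4–3.
Kenton vs Avon: Avon wins 4–3.
Dover vs Avon: Dover wins 5–2.
Dover beats each rival — Fairview (5–2), Brookfield (4–3), Kenton (4–3), Avon (5–2) — so Dover is the Condorcet winner.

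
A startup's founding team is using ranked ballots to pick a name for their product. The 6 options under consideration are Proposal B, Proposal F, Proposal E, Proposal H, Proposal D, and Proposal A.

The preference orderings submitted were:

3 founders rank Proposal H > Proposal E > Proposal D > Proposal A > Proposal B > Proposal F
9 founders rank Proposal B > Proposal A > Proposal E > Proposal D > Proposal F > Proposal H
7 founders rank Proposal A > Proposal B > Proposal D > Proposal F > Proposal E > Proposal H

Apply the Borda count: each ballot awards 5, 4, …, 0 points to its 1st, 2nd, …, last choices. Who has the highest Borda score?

Proposal A

Borda scores:
  Proposal B: 3·1 + 9·5 + 7·4 = 76
  Proposal F: 3·0 + 9·1 + 7·2 = 23
  Proposal E: 3·4 + 9·3 + 7·1 = 46
  Proposal H: 3·5 + 9·0 + 7·0 = 15
  Proposal D: 3·3 + 9·2 + 7·3 = 48
  Proposal A: 3·2 + 9·4 + 7·5 = 77
Proposal A has the highest total.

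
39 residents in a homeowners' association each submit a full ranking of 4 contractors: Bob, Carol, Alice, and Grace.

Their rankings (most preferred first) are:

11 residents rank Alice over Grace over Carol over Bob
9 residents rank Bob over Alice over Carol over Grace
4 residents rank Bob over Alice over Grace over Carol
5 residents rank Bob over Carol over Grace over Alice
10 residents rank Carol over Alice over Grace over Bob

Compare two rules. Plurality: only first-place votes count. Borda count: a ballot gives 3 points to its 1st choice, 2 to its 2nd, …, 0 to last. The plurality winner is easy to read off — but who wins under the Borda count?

Alice

Plurality first-place counts: Bob 18, Carol 10, Alice 11, Grace 0 → Bob.
Borda totals: Bob 54, Carol 60, Alice 79, Grace 41 → Alice.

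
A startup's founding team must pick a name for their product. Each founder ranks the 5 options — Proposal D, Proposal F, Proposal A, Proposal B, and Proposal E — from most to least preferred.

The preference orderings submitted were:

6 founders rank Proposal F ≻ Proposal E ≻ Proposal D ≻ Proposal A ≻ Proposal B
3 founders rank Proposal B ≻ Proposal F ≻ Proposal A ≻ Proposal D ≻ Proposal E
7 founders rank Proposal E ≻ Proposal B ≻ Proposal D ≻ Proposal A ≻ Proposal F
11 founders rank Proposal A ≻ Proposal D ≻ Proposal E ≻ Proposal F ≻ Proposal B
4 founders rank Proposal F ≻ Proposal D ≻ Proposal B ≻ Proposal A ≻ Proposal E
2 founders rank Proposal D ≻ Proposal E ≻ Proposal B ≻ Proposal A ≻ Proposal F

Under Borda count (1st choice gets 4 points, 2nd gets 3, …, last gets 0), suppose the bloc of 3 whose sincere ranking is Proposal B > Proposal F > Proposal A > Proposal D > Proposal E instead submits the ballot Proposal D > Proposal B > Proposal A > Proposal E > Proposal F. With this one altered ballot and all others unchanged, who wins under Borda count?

Borda totals with the altered ballot: Proposal D 91, Proposal F 51, Proposal A 69, Proposal B 42, Proposal E 77.
The winner is unchanged: still Proposal D.

Proposal D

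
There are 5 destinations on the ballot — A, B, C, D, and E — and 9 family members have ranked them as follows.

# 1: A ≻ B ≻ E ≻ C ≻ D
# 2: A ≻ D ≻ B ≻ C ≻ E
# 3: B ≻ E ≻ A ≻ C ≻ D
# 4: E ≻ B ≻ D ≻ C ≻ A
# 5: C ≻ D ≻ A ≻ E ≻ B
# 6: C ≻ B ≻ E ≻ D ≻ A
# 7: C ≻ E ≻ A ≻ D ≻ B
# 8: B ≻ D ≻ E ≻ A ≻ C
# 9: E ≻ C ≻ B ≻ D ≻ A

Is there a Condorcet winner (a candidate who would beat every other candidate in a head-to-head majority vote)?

Yes

Head-to-head results (9 voters total):
A vs B: B wins 5–4.
A vs C: C wins 5–4.
A vs D: D wins 5–4.
A vs E: E wins 6–3.
B vs C: B wins 5–4.
B vs D: B wins 6–3.
B vs E: B wins 5–4.
C vs D: C wins 6–3.
C vs E: E wins 5–4.
D vs E: E wins 6–3.
B beats each rival — A (5–4), C (5–4), D (6–3), E (5–4) — so B is the Condorcet winner.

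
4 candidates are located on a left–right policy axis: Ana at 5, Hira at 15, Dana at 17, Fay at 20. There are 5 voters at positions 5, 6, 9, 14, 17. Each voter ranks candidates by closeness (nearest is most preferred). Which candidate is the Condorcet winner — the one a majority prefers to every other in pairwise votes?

With single-peaked preferences on a line, the Condorcet winner is the candidate closest to the median voter.
The median voter (position 9) is closest to Ana at 5.
Check: Ana vs Dana — voters closer to Ana: 3 of 5.

Ana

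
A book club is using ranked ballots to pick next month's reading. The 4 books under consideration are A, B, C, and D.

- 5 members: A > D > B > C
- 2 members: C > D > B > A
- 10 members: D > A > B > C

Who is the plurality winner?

D

First-place vote totals:
  A: 5
  B: 0
  C: 2
  D: 10
D has the most first-place votes.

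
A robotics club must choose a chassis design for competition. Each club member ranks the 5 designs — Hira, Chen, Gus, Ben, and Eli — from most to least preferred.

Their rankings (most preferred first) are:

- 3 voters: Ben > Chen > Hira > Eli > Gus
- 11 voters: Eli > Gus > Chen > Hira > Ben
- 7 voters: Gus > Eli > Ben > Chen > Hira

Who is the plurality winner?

Eli

First-place vote totals:
  Hira: 0
  Chen: 0
  Gus: 7
  Ben: 3
  Eli: 11
Eli has the most first-place votes.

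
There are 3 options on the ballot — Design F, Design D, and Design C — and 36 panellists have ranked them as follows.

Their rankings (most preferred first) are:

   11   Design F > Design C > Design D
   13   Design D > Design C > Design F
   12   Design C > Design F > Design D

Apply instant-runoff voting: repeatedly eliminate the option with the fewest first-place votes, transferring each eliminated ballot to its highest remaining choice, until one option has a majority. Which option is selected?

Round 1: Design D 13, Design C 12, Design F 11. Design F has the fewest and is eliminated.
Round 2: Design C 23, Design D 13. Design C has a majority.

Design C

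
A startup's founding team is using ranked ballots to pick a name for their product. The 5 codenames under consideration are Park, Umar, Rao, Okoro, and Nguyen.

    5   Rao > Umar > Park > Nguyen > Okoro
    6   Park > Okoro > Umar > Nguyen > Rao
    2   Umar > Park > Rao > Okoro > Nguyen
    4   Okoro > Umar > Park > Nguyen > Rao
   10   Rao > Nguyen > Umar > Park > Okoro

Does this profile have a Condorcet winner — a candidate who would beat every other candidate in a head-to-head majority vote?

Yes

Head-to-head results (27 voters total):
Park vs Umar: Umar wins 21–6.
Park vs Rao: Rao wins 15–12.
Park vs Okoro: Park wins 23–4.
Park vs Nguyen: Park wins 17–10.
Umar vs Rao: Rao wins 15–12.
Umar vs Okoro: Umar wins 17–10.
Umar vs Nguyen: Umar wins 17–10.
Rao vs Okoro: Rao wins 17–10.
Rao vs Nguyen: Rao wins 17–10.
Okoro vs Nguyen: Nguyen wins 15–12.
Rao beats each rival — Park (15–12), Umar (15–12), Okoro (17–10), Nguyen (17–10) — so Rao is the Condorcet winner.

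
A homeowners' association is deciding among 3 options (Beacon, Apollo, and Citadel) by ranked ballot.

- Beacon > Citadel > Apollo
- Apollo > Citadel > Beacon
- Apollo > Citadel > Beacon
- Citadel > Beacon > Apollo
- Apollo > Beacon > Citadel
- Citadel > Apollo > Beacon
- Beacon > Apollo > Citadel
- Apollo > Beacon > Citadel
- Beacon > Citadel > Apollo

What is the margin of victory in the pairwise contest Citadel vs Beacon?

Ballots ranking Citadel above Beacon: 4.
Ballots ranking Beacon above Citadel: 5.
Beacon wins 5–4, a margin of 1.

1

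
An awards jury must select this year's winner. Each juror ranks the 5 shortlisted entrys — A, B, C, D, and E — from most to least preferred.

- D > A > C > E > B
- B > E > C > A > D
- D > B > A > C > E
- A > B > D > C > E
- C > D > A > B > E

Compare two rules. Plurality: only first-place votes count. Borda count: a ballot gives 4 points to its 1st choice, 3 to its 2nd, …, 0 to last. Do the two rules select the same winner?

Plurality first-place counts: A 1, B 1, C 1, D 2, E 0 → D.
Borda totals: A 12, B 11, C 10, D 13, E 4 → D.
The two rules agree on D.

Yes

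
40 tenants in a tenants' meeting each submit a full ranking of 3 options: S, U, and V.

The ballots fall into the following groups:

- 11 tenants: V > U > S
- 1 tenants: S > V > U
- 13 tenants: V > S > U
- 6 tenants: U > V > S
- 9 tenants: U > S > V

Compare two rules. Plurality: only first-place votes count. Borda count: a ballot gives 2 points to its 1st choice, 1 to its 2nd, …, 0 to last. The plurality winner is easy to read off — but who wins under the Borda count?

Plurality first-place counts: S 1, U 15, V 24 → V.
Borda totals: S 24, U 41, V 55 → V.

V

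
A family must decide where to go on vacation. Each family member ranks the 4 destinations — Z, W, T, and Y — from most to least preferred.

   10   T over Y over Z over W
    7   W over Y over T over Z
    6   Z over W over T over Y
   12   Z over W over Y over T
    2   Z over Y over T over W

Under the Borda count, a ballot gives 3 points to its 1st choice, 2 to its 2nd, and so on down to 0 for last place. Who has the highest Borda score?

Z

Borda scores:
  Z: 10·1 + 7·0 + 6·3 + 12·3 + 2·3 = 70
  W: 10·0 + 7·3 + 6·2 + 12·2 + 2·0 = 57
  T: 10·3 + 7·1 + 6·1 + 12·0 + 2·1 = 45
  Y: 10·2 + 7·2 + 6·0 + 12·1 + 2·2 = 50
Z has the highest total.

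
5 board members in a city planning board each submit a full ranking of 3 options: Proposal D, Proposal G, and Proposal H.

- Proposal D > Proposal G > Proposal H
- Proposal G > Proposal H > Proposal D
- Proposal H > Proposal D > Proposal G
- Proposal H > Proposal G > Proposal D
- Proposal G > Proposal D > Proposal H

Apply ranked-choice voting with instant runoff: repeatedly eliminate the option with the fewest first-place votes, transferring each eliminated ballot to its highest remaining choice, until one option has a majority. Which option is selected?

Round 1: Proposal G 2, Proposal H 2, Proposal D 1. Proposal D has the fewest and is eliminated.
Round 2: Proposal G 3, Proposal H 2. Proposal G has a majority.

Proposal G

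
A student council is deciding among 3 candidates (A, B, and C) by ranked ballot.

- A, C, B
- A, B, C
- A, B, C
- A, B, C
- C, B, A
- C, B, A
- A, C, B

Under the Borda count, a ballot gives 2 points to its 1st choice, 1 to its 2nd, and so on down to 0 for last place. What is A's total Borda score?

10

Borda scores:
  A: 2 + 2 + 2 + 2 + 0 + 0 + 2 = 10
  B: 0 + 1 + 1 + 1 + 1 + 1 + 0 = 5
  C: 1 + 0 + 0 + 0 + 2 + 2 + 1 = 6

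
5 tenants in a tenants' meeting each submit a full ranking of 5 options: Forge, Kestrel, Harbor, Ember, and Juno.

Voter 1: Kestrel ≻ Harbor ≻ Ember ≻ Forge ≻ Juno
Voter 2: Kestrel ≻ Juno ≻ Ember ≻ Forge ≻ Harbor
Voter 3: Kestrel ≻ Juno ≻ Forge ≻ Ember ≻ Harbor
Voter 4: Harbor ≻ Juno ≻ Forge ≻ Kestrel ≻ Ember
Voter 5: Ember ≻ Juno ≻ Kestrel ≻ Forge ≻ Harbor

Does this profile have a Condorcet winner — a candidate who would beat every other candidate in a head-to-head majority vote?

Yes

Head-to-head results (5 voters total):
Forge vs Kestrel: Kestrel wins 4–1.
Forge vs Harbor: Forge wins 3–2.
Forge vs Ember: Ember wins 3–2.
Forge vs Juno: Juno wins 4–1.
Kestrel vs Harbor: Kestrel wins 4–1.
Kestrel vs Ember: Kestrel wins 4–1.
Kestrel vs Juno: Kestrel wins 3–2.
Harbor vs Ember: Ember wins 3–2.
Harbor vs Juno: Juno wins 3–2.
Ember vs Juno: Juno wins 3–2.
Kestrel beats each rival — Forge (4–1), Harbor (4–1), Ember (4–1), Juno (3–2) — so Kestrel is the Condorcet winner.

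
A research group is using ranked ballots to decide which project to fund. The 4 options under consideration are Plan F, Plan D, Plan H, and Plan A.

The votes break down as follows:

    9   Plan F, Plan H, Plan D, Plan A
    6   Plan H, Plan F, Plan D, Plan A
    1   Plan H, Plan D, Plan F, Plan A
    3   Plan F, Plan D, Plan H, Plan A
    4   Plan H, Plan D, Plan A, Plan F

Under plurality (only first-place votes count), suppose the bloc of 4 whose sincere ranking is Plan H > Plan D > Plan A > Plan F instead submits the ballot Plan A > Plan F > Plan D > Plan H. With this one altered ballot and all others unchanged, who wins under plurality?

Plan F

First-place totals with the altered ballot: Plan F 12, Plan D 0, Plan H 7, Plan A 4.
The winner is unchanged: still Plan F.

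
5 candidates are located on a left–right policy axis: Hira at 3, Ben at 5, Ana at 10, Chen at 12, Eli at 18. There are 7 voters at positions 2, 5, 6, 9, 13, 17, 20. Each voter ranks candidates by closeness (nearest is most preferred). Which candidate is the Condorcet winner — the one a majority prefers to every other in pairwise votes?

With single-peaked preferences on a line, the Condorcet winner is the candidate closest to the median voter.
The median voter (position 9) is closest to Ana at 10.
Check: Ana vs Eli — voters closer to Ana: 5 of 7.

Ana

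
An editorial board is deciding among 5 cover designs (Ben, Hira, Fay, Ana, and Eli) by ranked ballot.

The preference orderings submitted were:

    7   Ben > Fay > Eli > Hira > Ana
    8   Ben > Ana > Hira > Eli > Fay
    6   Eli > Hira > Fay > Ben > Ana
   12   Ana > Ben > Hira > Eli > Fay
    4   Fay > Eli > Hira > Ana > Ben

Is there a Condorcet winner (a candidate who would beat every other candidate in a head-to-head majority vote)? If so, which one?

Ben

Head-to-head results (37 voters total):
Ben vs Hira: Ben wins 27–10.
Ben vs Fay: Ben wins 27–10.
Ben vs Ana: Ben wins 21–16.
Ben vs Eli: Ben wins 27–10.
Hira vs Fay: Hira wins 26–11.
Hira vs Ana: Ana wins 20–17.
Hira vs Eli: Hira wins 20–17.
Fay vs Ana: Ana wins 20–17.
Fay vs Eli: Eli wins 26–11.
Ana vs Eli: Ana wins 20–17.
Ben beats each rival — Hira (27–10), Fay (27–10), Ana (21–16), Eli (27–10) — so Ben is the Condorcet winner.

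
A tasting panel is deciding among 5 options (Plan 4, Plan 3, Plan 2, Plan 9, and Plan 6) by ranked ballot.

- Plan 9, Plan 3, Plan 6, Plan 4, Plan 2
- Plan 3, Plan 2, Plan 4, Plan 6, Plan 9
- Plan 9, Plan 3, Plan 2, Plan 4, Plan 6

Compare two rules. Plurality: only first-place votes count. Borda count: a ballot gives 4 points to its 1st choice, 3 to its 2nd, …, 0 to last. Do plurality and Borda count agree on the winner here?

No

Plurality first-place counts: Plan 4 0, Plan 3 1, Plan 2 0, Plan 9 2, Plan 6 0 → Plan 9.
Borda totals: Plan 4 4, Plan 3 10, Plan 2 5, Plan 9 8, Plan 6 3 → Plan 3.
The two rules disagree: plurality picks Plan 9, Borda picks Plan 3.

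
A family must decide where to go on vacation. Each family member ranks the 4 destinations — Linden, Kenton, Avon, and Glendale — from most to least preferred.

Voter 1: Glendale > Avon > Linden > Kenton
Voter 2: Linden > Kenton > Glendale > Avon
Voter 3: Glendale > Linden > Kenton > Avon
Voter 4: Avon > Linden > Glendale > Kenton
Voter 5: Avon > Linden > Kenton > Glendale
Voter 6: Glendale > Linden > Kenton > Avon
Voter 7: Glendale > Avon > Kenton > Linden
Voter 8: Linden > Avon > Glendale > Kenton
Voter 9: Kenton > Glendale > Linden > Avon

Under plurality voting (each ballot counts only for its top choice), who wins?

First-place vote totals:
  Linden: 2
  Kenton: 1
  Avon: 2
  Glendale: 4
Glendale has the most first-place votes.

Glendale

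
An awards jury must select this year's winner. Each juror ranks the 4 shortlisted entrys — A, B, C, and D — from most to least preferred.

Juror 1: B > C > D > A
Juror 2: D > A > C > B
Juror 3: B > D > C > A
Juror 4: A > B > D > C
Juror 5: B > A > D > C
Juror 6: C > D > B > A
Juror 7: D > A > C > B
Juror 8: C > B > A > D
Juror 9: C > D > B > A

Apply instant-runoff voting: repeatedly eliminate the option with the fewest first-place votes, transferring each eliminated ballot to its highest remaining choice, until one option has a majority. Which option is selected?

Round 1: B 3, C 3, D 2, A 1. A has the fewest and is eliminated.
Round 2: B 4, C 3, D 2. D has the fewest and is eliminated.
Round 3: C 5, B 4. C has a majority.

C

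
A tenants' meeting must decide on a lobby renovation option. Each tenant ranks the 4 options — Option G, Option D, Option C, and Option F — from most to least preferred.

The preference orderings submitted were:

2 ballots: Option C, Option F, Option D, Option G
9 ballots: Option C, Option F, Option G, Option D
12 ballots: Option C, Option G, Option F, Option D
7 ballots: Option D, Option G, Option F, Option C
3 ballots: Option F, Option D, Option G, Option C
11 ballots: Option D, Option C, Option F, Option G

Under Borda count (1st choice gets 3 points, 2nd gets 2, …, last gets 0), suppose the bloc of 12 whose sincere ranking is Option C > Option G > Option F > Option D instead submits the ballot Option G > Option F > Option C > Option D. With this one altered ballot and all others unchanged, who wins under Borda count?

Option F

Borda totals with the altered ballot: Option G 62, Option D 62, Option C 67, Option F 73.
The switch changes the winner from Option C to Option F.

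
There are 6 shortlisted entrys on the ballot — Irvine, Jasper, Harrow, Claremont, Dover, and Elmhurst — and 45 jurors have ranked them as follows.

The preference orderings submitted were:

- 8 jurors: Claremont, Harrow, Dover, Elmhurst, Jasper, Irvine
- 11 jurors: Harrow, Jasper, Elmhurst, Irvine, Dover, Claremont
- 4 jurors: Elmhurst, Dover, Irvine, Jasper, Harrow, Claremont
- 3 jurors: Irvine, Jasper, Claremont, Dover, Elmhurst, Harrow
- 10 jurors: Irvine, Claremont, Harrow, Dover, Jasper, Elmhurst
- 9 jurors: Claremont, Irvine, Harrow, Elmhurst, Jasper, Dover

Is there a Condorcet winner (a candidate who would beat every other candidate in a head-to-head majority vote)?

Head-to-head results (45 voters total):
Irvine vs Jasper: Irvine wins 26–19.
Irvine vs Harrow: Irvine wins 26–19.
Irvine vs Claremont: Irvine wins 28–17.
Irvine vs Dover: Irvine wins 33–12.
Irvine vs Elmhurst: Elmhurst wins 23–22.
Jasper vs Harrow: Harrow wins 38–7.
Jasper vs Claremont: Claremont wins 27–18.
Jasper vs Dover: Jasper wins 23–22.
Jasper vs Elmhurst: Jasper wins 24–21.
Harrow vs Claremont: Claremont wins 30–15.
Harrow vs Dover: Harrow wins 38–7.
Harrow vs Elmhurst: Harrow wins 38–7.
Claremont vs Dover: Claremont wins 30–15.
Claremont vs Elmhurst: Claremont wins 30–15.
Dover vs Elmhurst: Elmhurst wins 24–21.
No candidate beats all others: Irvine beats Jasper beats Elmhurst beats Irvine, a majority cycle.

No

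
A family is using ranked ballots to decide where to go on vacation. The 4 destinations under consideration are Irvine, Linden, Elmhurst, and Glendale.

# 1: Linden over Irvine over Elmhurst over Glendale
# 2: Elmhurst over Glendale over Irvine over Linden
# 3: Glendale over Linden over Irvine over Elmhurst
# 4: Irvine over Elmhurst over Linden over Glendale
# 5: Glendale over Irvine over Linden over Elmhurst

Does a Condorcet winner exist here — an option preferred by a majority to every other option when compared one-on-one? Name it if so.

No Condorcet winner

Head-to-head results (5 voters total):
Irvine vs Linden: Irvine wins 3–2.
Irvine vs Elmhurst: Irvine wins 4–1.
Irvine vs Glendale: Glendale wins 3–2.
Linden vs Elmhurst: Linden wins 3–2.
Linden vs Glendale: Glendale wins 3–2.
Elmhurst vs Glendale: Elmhurst wins 3–2.
No candidate beats all others: Irvine beats Elmhurst beats Glendale beats Irvine, a majority cycle.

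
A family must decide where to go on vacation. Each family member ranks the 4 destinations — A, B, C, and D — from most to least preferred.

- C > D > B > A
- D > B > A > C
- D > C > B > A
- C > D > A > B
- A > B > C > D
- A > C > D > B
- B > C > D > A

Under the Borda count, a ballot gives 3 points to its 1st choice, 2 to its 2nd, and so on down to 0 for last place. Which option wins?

C

Borda scores:
  A: 0 + 1 + 0 + 1 + 3 + 3 + 0 = 8
  B: 1 + 2 + 1 + 0 + 2 + 0 + 3 = 9
  C: 3 + 0 + 2 + 3 + 1 + 2 + 2 = 13
  D: 2 + 3 + 3 + 2 + 0 + 1 + 1 = 12
C has the highest total.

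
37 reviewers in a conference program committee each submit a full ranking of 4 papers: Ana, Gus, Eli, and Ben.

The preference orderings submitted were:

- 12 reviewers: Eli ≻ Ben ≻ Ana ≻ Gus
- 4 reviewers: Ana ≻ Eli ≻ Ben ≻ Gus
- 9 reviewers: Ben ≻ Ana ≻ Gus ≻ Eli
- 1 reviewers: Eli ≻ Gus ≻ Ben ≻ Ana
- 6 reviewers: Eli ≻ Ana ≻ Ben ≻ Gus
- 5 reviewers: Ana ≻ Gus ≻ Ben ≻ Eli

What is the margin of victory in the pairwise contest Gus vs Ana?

35

Ballots ranking Gus above Ana: 1.
Ballots ranking Ana above Gus: 12+4+9+6+5 = 36.
Ana wins 36–1, a margin of 35.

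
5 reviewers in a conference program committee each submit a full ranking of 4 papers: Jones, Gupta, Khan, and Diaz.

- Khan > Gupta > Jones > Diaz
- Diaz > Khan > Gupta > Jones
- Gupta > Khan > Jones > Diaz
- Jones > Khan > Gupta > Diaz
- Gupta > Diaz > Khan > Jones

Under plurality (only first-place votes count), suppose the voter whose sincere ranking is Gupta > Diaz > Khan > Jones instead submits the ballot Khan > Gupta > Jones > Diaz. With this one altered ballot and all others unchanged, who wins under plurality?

First-place totals with the altered ballot: Jones 1, Gupta 1, Khan 2, Diaz 1.
The switch changes the winner from Gupta to Khan.

Khan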